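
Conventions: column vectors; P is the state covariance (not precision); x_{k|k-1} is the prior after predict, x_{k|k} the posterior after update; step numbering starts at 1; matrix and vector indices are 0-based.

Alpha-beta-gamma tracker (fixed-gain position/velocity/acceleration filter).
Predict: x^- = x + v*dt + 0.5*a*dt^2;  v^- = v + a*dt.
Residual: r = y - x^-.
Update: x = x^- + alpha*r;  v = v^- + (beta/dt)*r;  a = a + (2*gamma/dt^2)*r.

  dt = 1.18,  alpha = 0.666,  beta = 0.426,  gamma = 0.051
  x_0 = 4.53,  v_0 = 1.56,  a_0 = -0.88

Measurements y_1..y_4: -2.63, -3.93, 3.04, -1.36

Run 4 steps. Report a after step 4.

step 1: x_pred=5.7581  r=-8.3881  x^+=0.1716  v^+=-2.5067  a^+=-1.4945
step 2: x_pred=-3.8267  r=-0.1033  x^+=-3.8955  v^+=-4.3074  a^+=-1.5020
step 3: x_pred=-10.0240  r=13.0640  x^+=-1.3234  v^+=-1.3635  a^+=-0.5450
step 4: x_pred=-3.3118  r=1.9518  x^+=-2.0119  v^+=-1.3020  a^+=-0.4021

a_post = -0.4021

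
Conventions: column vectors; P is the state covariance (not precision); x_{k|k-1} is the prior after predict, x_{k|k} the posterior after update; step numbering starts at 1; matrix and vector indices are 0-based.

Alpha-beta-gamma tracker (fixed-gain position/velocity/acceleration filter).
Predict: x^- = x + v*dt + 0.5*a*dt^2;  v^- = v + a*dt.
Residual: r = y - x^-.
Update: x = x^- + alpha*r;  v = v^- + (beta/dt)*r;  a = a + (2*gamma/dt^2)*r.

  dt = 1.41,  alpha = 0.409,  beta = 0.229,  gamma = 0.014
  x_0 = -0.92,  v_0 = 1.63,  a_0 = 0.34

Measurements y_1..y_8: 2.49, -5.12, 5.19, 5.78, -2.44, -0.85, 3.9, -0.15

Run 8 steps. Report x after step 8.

step 1: x_pred=1.7163  r=0.7737  x^+=2.0327  v^+=2.2351  a^+=0.3509
step 2: x_pred=5.5330  r=-10.6530  x^+=1.1759  v^+=0.9997  a^+=0.2009
step 3: x_pred=2.7851  r=2.4049  x^+=3.7687  v^+=1.6735  a^+=0.2347
step 4: x_pred=6.3616  r=-0.5816  x^+=6.1237  v^+=1.9100  a^+=0.2265
step 5: x_pred=9.0420  r=-11.4820  x^+=4.3459  v^+=0.3646  a^+=0.0648
step 6: x_pred=4.9244  r=-5.7744  x^+=2.5627  v^+=-0.4818  a^+=-0.0165
step 7: x_pred=1.8669  r=2.0331  x^+=2.6984  v^+=-0.1749  a^+=0.0121
step 8: x_pred=2.4639  r=-2.6139  x^+=1.3948  v^+=-0.5823  a^+=-0.0247

x_post = 1.3948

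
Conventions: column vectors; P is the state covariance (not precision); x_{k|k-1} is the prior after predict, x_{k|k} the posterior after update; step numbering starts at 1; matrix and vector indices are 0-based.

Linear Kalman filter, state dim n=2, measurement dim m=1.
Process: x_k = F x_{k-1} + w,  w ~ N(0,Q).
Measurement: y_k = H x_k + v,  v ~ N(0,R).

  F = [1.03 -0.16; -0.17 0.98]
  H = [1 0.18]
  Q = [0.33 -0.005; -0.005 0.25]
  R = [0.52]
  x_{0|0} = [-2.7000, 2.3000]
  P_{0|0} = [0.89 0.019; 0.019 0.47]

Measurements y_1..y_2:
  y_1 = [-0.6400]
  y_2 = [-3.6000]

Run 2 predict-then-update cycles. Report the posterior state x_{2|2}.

x_post = [-3.3555, 3.1113]

step 1: x^-=[-3.1490, 2.7130]  P^-=[1.2800 -0.2148; -0.2148 0.7208]  S=[1.7460]  K=[0.7109; -0.0487]  nu=[2.0207]  x^+=[-1.7124, 2.6145]  P^+=[0.3975 -0.1543; -0.1543 0.7166]
step 2: x^-=[-2.1821, 2.8533]  P^-=[0.8209 -0.3470; -0.3470 1.0012]  S=[1.2484]  K=[0.6075; -0.1336]  nu=[-1.9315]  x^+=[-3.3555, 3.1113]  P^+=[0.3601 -0.2457; -0.2457 0.9789]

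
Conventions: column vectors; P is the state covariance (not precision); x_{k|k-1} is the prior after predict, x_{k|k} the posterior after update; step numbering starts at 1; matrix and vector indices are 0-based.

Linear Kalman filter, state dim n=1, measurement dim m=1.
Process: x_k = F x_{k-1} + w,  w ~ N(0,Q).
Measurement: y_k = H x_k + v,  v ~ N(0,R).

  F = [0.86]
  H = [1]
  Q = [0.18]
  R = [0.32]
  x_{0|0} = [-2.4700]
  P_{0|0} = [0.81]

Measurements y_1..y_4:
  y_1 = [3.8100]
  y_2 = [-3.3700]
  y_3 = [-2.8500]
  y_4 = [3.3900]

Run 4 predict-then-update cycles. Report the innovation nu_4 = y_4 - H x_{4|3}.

step 1: x^-=[-2.1242]  P^-=[0.7791]  S=[1.0991]  K=[0.7088]  nu=[5.9342]  x^+=[2.0822]  P^+=[0.2268]
step 2: x^-=[1.7907]  P^-=[0.3478]  S=[0.6678]  K=[0.5208]  nu=[-5.1607]  x^+=[-0.8969]  P^+=[0.1667]
step 3: x^-=[-0.7714]  P^-=[0.3033]  S=[0.6233]  K=[0.4866]  nu=[-2.0786]  x^+=[-1.7828]  P^+=[0.1557]
step 4: x^-=[-1.5332]  P^-=[0.2952]  S=[0.6152]  K=[0.4798]  nu=[4.9232]  x^+=[0.8290]  P^+=[0.1535]

innov = [4.9232]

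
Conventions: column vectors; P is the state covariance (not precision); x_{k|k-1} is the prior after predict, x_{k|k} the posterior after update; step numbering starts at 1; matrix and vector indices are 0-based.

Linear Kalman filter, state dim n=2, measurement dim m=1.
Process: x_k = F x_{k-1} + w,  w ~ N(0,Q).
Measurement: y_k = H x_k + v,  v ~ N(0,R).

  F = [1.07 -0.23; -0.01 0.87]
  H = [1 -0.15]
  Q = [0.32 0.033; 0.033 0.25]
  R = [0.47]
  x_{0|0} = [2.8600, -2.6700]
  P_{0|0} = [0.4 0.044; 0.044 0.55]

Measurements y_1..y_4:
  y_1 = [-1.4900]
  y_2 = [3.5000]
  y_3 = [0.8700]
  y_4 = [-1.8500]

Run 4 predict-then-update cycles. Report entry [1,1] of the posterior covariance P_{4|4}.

P_post[1,1] = 0.7859

step 1: x^-=[3.6743, -2.3515]  P^-=[0.7854 -0.0403; -0.0403 0.6656]  S=[1.2825]  K=[0.6171; -0.1093]  nu=[-5.5170]  x^+=[0.2696, -1.7488]  P^+=[0.2970 0.0462; 0.0462 0.6503]
step 2: x^-=[0.6907, -1.5241]  P^-=[0.6717 -0.0572; -0.0572 0.7414]  S=[1.1755]  K=[0.5787; -0.1433]  nu=[2.5807]  x^+=[2.1841, -1.8938]  P^+=[0.2780 0.0403; 0.0403 0.7173]
step 3: x^-=[2.7726, -1.6695]  P^-=[0.6564 -0.0759; -0.0759 0.7922]  S=[1.1670]  K=[0.5722; -0.1669]  nu=[-2.1530]  x^+=[1.5405, -1.3102]  P^+=[0.2743 0.0355; 0.0355 0.7597]
step 4: x^-=[1.9497, -1.1552]  P^-=[0.6567 -0.0888; -0.0888 0.8245]  S=[1.1719]  K=[0.5718; -0.1813]  nu=[-3.9730]  x^+=[-0.3219, -0.4349]  P^+=[0.2736 0.0327; 0.0327 0.7859]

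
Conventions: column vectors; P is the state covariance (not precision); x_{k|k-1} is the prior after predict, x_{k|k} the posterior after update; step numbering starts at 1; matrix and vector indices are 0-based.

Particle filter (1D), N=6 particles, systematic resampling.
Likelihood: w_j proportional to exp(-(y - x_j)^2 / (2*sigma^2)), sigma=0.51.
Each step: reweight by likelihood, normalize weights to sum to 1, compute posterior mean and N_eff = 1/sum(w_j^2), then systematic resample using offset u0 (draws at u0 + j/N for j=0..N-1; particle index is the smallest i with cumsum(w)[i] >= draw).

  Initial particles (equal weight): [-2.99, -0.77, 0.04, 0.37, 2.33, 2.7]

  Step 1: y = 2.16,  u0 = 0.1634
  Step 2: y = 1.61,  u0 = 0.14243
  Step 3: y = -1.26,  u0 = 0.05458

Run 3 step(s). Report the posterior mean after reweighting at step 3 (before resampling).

post_mean = 2.3309

step 1: w=[0.0000, 0.0000, 0.0001, 0.0014, 0.6227, 0.3758]  mean=2.4661  Neff=1.8905  idx=[4, 4, 4, 5, 5, 5]
step 2: w=[0.2612, 0.2612, 0.2612, 0.0721, 0.0721, 0.0721]  mean=2.4100  Neff=4.5387  idx=[0, 1, 1, 2, 3, 5]
step 3: w=[0.2494, 0.2494, 0.2494, 0.2494, 0.0012, 0.0012]  mean=2.3309  Neff=4.0186  idx=[0, 0, 1, 2, 2, 3]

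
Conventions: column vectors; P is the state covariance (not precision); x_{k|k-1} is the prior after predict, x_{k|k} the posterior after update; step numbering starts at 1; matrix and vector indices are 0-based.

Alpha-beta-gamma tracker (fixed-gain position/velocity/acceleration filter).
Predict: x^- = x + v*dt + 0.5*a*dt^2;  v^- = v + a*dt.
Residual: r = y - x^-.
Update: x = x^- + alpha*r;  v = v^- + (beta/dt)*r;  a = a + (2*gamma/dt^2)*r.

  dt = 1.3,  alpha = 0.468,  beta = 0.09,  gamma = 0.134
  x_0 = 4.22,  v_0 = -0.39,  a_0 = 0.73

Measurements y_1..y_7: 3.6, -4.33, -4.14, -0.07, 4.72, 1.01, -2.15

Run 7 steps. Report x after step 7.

x_post = -2.7494

step 1: x_pred=4.3298  r=-0.7298  x^+=3.9883  v^+=0.5085  a^+=0.6143
step 2: x_pred=5.1683  r=-9.4983  x^+=0.7231  v^+=0.6494  a^+=-0.8920
step 3: x_pred=0.8137  r=-4.9537  x^+=-1.5047  v^+=-0.8531  a^+=-1.6775
step 4: x_pred=-4.0312  r=3.9612  x^+=-2.1774  v^+=-2.7597  a^+=-1.0494
step 5: x_pred=-6.6516  r=11.3716  x^+=-1.3297  v^+=-3.3366  a^+=0.7539
step 6: x_pred=-5.0302  r=6.0402  x^+=-2.2034  v^+=-1.9383  a^+=1.7118
step 7: x_pred=-3.2767  r=1.1267  x^+=-2.7494  v^+=0.3650  a^+=1.8905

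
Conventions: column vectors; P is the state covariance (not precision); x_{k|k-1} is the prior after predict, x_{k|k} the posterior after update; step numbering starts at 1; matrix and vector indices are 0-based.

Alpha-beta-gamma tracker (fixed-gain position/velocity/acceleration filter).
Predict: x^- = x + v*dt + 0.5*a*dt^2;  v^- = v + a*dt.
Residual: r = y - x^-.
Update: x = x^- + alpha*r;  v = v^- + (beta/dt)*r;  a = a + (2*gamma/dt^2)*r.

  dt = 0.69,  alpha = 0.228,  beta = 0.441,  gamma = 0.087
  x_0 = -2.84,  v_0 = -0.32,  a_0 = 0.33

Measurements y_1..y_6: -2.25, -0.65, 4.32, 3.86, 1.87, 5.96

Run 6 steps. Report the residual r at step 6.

resid = -4.4321

step 1: x_pred=-2.9822  r=0.7322  x^+=-2.8153  v^+=0.3757  a^+=0.5976
step 2: x_pred=-2.4138  r=1.7638  x^+=-2.0117  v^+=1.9153  a^+=1.2422
step 3: x_pred=-0.3943  r=4.7143  x^+=0.6805  v^+=5.7856  a^+=2.9652
step 4: x_pred=5.3784  r=-1.5184  x^+=5.0322  v^+=6.8611  a^+=2.4102
step 5: x_pred=10.3401  r=-8.4701  x^+=8.4089  v^+=3.1106  a^+=-0.6853
step 6: x_pred=10.3921  r=-4.4321  x^+=9.3816  v^+=-0.1950  a^+=-2.3051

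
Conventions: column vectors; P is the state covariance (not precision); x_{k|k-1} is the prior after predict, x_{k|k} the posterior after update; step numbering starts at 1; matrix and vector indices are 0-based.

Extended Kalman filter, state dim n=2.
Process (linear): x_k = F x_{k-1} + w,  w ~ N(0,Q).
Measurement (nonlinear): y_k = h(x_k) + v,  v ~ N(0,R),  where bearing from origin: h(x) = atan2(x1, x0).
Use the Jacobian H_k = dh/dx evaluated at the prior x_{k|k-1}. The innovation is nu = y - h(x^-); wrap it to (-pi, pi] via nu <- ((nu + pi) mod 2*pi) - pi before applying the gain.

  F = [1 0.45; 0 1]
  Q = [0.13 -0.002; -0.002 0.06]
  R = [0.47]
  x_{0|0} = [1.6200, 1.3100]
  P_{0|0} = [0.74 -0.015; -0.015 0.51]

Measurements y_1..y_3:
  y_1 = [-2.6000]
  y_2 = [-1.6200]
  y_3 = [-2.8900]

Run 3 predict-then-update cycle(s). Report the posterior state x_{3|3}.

step 1: x^-=[2.2095, 1.3100]  P^-=[0.9598 0.2125; 0.2125 0.5700]  H_jac=[-0.1985 0.3349]  S=[0.5435]  K=[-0.2197; 0.2736]  nu=[-3.1352]  x^+=[2.8982, 0.4523]  P^+=[0.9335 0.2452; 0.2452 0.5293]
step 2: x^-=[3.1018, 0.4523]  P^-=[1.3914 0.4814; 0.4814 0.5893]  H_jac=[-0.0460 0.3157]  S=[0.5177]  K=[0.1698; 0.3166]  nu=[-1.7648]  x^+=[2.8021, -0.1064]  P^+=[1.3765 0.4535; 0.4535 0.5374]
step 3: x^-=[2.7542, -0.1064]  P^-=[2.0235 0.6934; 0.6934 0.5974]  H_jac=[0.0140 0.3625]  S=[0.5560]  K=[0.5031; 0.4071]  nu=[-2.8514]  x^+=[1.3197, -1.2670]  P^+=[1.8827 0.5795; 0.5795 0.5053]

x_post = [1.3197, -1.2670]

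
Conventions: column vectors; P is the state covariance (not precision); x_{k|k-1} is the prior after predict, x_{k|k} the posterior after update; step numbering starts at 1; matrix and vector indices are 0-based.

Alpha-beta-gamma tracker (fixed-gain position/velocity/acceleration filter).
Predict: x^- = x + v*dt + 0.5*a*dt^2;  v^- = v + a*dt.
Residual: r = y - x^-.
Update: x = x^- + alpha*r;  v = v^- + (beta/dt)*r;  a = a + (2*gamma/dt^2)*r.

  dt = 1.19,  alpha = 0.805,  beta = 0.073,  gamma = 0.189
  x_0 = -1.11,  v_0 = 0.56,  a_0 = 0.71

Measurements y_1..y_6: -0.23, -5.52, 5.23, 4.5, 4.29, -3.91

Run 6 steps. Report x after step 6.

x_post = -1.6770

step 1: x_pred=0.0591  r=-0.2891  x^+=-0.1736  v^+=1.3872  a^+=0.6328
step 2: x_pred=1.9252  r=-7.4452  x^+=-4.0682  v^+=1.6835  a^+=-1.3545
step 3: x_pred=-3.0239  r=8.2539  x^+=3.6205  v^+=0.5780  a^+=0.8487
step 4: x_pred=4.9092  r=-0.4092  x^+=4.5798  v^+=1.5628  a^+=0.7395
step 5: x_pred=6.9631  r=-2.6731  x^+=4.8113  v^+=2.2788  a^+=0.0259
step 6: x_pred=7.5414  r=-11.4514  x^+=-1.6770  v^+=1.6072  a^+=-3.0308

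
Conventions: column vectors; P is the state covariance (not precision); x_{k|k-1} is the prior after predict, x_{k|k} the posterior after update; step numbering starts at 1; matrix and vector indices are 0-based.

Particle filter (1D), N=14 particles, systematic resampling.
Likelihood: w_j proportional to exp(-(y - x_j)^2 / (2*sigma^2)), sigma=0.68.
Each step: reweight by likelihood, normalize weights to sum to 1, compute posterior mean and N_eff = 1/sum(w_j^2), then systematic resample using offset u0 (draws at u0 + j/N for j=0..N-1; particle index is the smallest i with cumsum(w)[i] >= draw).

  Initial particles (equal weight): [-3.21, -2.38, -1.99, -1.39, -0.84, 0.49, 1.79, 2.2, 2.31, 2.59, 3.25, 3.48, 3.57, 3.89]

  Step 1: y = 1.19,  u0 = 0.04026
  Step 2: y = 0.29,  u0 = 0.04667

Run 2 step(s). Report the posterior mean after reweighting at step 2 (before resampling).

post_mean = 0.6486

step 1: w=[0.0000, 0.0000, 0.0000, 0.0004, 0.0058, 0.2937, 0.3380, 0.1656, 0.1285, 0.0599, 0.0051, 0.0017, 0.0011, 0.0002]  mean=1.5870  Neff=4.0303  idx=[5, 5, 5, 5, 6, 6, 6, 6, 6, 7, 7, 8, 8, 9]
step 2: w=[0.2209, 0.2209, 0.2209, 0.2209, 0.0202, 0.0202, 0.0202, 0.0202, 0.0202, 0.0045, 0.0045, 0.0028, 0.0028, 0.0008]  mean=0.6486  Neff=5.0698  idx=[0, 0, 0, 1, 1, 1, 2, 2, 2, 3, 3, 3, 5, 8]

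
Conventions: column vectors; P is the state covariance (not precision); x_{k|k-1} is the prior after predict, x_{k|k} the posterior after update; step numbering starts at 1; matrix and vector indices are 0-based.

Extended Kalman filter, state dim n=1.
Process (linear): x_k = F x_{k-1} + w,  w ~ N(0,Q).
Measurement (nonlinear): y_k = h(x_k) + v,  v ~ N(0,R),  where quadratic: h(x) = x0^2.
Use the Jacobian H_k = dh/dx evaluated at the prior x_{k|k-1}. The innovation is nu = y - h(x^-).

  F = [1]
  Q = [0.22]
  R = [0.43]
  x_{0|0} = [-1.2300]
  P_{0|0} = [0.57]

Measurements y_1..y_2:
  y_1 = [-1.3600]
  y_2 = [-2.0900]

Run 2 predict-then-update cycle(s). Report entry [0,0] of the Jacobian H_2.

H_jac[0,0] = -0.3171

step 1: x^-=[-1.2300]  P^-=[0.7900]  H_jac=[-2.4600]  S=[5.2108]  K=[-0.3730]  nu=[-2.8729]  x^+=[-0.1585]  P^+=[0.0652]
step 2: x^-=[-0.1585]  P^-=[0.2852]  H_jac=[-0.3171]  S=[0.4587]  K=[-0.1971]  nu=[-2.1151]  x^+=[0.2584]  P^+=[0.2674]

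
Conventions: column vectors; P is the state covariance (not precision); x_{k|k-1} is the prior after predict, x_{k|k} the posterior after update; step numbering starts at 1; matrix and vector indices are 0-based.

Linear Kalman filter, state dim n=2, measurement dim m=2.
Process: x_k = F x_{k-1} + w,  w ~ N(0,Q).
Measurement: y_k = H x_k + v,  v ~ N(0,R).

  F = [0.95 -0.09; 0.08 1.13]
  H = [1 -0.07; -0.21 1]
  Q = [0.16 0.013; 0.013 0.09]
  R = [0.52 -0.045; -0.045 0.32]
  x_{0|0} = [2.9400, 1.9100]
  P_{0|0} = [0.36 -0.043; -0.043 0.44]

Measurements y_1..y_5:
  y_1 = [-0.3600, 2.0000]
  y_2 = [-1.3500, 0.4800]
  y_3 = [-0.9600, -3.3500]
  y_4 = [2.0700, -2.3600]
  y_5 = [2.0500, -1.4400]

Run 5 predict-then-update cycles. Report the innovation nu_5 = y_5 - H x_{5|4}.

innov = [1.2411, 0.4018]

step 1: x^-=[2.6211, 2.3935]  P^-=[0.4958 -0.0502; -0.0502 0.6464]  S=[1.0260 -0.2453; -0.2453 1.0093]  K=[0.4779 -0.0368; 0.0664 0.6670]  nu=[-2.8136, 0.1569]  x^+=[1.2708, 2.3113]  P^+=[0.2515 0.0195; 0.0195 0.2146]
step 2: x^-=[0.9992, 2.7134]  P^-=[0.3854 0.0311; 0.0311 0.3691]  S=[0.9028 -0.1202; -0.1202 0.6930]  K=[0.4247 0.0018; 0.0773 0.5366]  nu=[-2.1593, -2.0236]  x^+=[0.0786, 1.4607]  P^+=[0.2227 0.0282; 0.0282 0.1742]
step 3: x^-=[-0.0568, 1.6569]  P^-=[0.3576 0.0423; 0.0423 0.3189]  S=[0.8732 -0.0995; -0.0995 0.6369]  K=[0.4075 0.0122; 0.0798 0.4992]  nu=[-0.7872, -5.0188]  x^+=[-0.4388, -0.9114]  P^+=[0.2135 0.0304; 0.0304 0.1625]
step 4: x^-=[-0.3348, -1.0650]  P^-=[0.3488 0.0451; 0.0451 0.3044]  S=[0.8640 -0.0938; -0.0938 0.6209]  K=[0.4017 0.0154; 0.0804 0.4872]  nu=[2.3303, -1.3653]  x^+=[0.5803, -1.5428]  P^+=[0.2104 0.0310; 0.0310 0.1588]
step 5: x^-=[0.6902, -1.6969]  P^-=[0.3458 0.0459; 0.0459 0.2997]  S=[0.8609 -0.0920; -0.0920 0.6157]  K=[0.3997 0.0164; 0.0806 0.4832]  nu=[1.2411, 0.4018]  x^+=[1.1928, -1.4027]  P^+=[0.2093 0.0312; 0.0312 0.1575]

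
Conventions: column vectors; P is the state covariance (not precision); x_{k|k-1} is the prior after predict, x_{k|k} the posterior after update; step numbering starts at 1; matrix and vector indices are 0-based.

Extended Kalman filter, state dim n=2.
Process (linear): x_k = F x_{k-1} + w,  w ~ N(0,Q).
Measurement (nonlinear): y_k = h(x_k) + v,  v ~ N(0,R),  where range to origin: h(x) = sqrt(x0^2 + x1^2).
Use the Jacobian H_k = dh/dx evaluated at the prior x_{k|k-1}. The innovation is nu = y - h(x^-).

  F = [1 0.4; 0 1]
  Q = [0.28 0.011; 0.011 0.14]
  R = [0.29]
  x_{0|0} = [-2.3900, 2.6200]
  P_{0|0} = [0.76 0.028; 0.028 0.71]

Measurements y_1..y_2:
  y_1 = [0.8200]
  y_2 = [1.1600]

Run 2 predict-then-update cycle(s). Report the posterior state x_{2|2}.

step 1: x^-=[-1.3420, 2.6200]  P^-=[1.1760 0.3230; 0.3230 0.8500]  H_jac=[-0.4559 0.8900]  S=[0.9456]  K=[-0.2629; 0.6443]  nu=[-2.1237]  x^+=[-0.7836, 1.2517]  P^+=[1.1106 0.4832; 0.4832 0.4574]
step 2: x^-=[-0.2829, 1.2517]  P^-=[1.8504 0.6772; 0.6772 0.5974]  H_jac=[-0.2205 0.9754]  S=[0.6571]  K=[0.3844; 0.6596]  nu=[-0.1233]  x^+=[-0.3303, 1.1704]  P^+=[1.7533 0.5106; 0.5106 0.3115]

x_post = [-0.3303, 1.1704]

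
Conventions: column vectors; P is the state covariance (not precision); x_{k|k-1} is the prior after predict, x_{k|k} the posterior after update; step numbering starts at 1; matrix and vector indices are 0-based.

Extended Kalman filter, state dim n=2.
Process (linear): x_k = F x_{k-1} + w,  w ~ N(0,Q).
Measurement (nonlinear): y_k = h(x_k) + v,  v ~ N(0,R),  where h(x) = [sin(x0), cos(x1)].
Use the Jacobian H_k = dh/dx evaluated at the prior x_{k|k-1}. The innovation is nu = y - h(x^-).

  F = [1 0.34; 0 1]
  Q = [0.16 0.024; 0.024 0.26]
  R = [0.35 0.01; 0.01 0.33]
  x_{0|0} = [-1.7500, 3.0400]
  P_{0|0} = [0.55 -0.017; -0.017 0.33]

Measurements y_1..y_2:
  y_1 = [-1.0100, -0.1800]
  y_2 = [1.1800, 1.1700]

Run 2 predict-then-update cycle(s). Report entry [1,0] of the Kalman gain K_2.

K[1,0] = 0.2459

step 1: x^-=[-0.7164, 3.0400]  P^-=[0.7366 0.1192; 0.1192 0.5900]  H_jac=[0.7542 0.0000; 0.0000 -0.1014]  S=[0.7690 0.0009; 0.0009 0.3361]  K=[0.7225 -0.0379; 0.1171 -0.1784]  nu=[-0.3533, 0.8148]  x^+=[-1.0025, 2.8533]  P^+=[0.3348 0.0520; 0.0520 0.5688]
step 2: x^-=[-0.0324, 2.8533]  P^-=[0.5959 0.2694; 0.2694 0.8288]  H_jac=[0.9995 0.0000; 0.0000 -0.2843]  S=[0.9453 -0.0666; -0.0666 0.3970]  K=[0.6238 -0.0883; 0.2459 -0.5523]  nu=[1.2124, 2.1287]  x^+=[0.5359, 1.9757]  P^+=[0.2176 0.0806; 0.0806 0.6324]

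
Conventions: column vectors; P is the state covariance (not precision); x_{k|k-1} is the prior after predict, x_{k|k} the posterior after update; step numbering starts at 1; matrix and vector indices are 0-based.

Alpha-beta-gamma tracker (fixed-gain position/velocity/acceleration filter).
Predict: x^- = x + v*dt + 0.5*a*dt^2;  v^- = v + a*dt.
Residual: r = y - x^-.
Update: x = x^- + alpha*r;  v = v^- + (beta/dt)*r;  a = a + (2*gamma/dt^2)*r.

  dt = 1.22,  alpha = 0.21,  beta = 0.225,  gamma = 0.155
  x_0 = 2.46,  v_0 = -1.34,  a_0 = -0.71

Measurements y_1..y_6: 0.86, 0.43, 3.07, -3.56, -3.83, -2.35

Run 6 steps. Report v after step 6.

v_post = 2.4477

step 1: x_pred=0.2968  r=0.5632  x^+=0.4151  v^+=-2.1023  a^+=-0.5927
step 2: x_pred=-2.5909  r=3.0209  x^+=-1.9565  v^+=-2.2683  a^+=0.0365
step 3: x_pred=-4.6967  r=7.7667  x^+=-3.0657  v^+=-0.7914  a^+=1.6541
step 4: x_pred=-2.8002  r=-0.7598  x^+=-2.9598  v^+=1.0864  a^+=1.4959
step 5: x_pred=-0.5211  r=-3.3089  x^+=-1.2160  v^+=2.3011  a^+=0.8067
step 6: x_pred=2.1917  r=-4.5417  x^+=1.2380  v^+=2.4477  a^+=-0.1393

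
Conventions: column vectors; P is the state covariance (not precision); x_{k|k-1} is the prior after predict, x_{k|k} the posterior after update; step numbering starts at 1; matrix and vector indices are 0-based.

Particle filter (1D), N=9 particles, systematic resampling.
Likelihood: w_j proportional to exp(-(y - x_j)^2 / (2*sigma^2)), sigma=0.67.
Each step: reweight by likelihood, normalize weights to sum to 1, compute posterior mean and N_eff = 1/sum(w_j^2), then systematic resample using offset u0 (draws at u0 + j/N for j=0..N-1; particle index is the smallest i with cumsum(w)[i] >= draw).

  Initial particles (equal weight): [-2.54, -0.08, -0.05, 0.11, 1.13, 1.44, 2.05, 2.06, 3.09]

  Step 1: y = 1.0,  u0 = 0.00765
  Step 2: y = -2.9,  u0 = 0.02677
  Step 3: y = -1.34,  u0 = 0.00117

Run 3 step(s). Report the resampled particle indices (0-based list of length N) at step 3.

step 1: w=[0.0000, 0.0813, 0.0873, 0.1234, 0.2926, 0.2404, 0.0873, 0.0853, 0.0023]  mean=1.0414  Neff=5.3252  idx=[1, 2, 3, 4, 4, 4, 5, 5, 6]
step 2: w=[0.4719, 0.3905, 0.1374, 0.0000, 0.0000, 0.0000, 0.0000, 0.0000, 0.0000]  mean=-0.0420  Neff=2.5374  idx=[0, 0, 0, 0, 0, 1, 1, 1, 2]
step 3: w=[0.1202, 0.1202, 0.1202, 0.1202, 0.1202, 0.1104, 0.1104, 0.1104, 0.0677]  mean=-0.0572  Neff=8.8178  idx=[0, 0, 1, 2, 3, 4, 5, 6, 7]

resampled_idx = [0, 0, 1, 2, 3, 4, 5, 6, 7]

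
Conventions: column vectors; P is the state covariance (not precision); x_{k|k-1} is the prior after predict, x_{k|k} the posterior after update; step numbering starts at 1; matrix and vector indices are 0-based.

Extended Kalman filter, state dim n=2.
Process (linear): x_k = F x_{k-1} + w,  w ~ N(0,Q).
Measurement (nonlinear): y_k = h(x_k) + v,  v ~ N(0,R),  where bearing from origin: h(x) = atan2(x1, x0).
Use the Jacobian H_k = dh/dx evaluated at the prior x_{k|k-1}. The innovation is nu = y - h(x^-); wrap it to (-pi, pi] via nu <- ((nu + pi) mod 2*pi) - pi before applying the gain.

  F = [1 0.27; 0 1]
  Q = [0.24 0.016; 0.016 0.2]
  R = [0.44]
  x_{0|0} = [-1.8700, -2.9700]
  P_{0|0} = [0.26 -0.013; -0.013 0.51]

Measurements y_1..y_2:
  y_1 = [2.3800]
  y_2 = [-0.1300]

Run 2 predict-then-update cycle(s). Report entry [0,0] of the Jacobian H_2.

step 1: x^-=[-2.6719, -2.9700]  P^-=[0.5302 0.1407; 0.1407 0.7100]  H_jac=[0.1861 -0.1674]  S=[0.4695]  K=[0.1600; -0.1974]  nu=[-1.5998]  x^+=[-2.9278, -2.6542]  P^+=[0.5181 0.1555; 0.1555 0.6917]
step 2: x^-=[-3.6444, -2.6542]  P^-=[0.8926 0.3583; 0.3583 0.8917]  H_jac=[0.1306 -0.1793]  S=[0.4671]  K=[0.1120; -0.2421]  nu=[2.3821]  x^+=[-3.3777, -3.2309]  P^+=[0.8867 0.3710; 0.3710 0.8643]

H_jac[0,0] = 0.1306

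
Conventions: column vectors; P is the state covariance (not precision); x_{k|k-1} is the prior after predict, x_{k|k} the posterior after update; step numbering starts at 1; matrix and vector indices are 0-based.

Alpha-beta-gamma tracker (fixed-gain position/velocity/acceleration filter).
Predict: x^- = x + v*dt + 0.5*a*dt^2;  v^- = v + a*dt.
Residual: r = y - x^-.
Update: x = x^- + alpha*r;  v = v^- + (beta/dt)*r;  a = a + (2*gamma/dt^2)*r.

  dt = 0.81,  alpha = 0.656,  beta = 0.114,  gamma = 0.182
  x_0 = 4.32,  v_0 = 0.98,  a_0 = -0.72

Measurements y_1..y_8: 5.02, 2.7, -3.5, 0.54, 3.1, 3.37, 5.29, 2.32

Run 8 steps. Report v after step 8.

step 1: x_pred=4.8776  r=0.1424  x^+=4.9710  v^+=0.4168  a^+=-0.6410
step 2: x_pred=5.0984  r=-2.3984  x^+=3.5250  v^+=-0.4399  a^+=-1.9716
step 3: x_pred=2.5219  r=-6.0219  x^+=-1.4285  v^+=-2.8844  a^+=-5.3125
step 4: x_pred=-5.5076  r=6.0476  x^+=-1.5404  v^+=-6.3364  a^+=-1.9573
step 5: x_pred=-7.3150  r=10.4150  x^+=-0.4828  v^+=-6.4561  a^+=3.8208
step 6: x_pred=-4.4588  r=7.8288  x^+=0.6769  v^+=-2.2594  a^+=8.1642
step 7: x_pred=1.5251  r=3.7649  x^+=3.9949  v^+=4.8835  a^+=10.2529
step 8: x_pred=11.3140  r=-8.9940  x^+=5.4139  v^+=11.9226  a^+=5.2631

v_post = 11.9226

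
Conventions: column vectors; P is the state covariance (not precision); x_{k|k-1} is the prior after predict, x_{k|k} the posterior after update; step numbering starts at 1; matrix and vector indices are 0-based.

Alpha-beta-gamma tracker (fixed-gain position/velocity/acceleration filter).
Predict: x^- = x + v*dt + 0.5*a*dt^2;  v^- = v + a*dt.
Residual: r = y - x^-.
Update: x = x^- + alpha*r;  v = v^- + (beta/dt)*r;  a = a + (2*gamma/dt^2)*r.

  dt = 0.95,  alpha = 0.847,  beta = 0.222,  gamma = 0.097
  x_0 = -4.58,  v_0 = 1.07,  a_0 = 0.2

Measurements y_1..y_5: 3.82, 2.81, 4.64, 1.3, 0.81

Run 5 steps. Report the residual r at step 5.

resid = -3.6669

step 1: x_pred=-3.4733  r=7.2933  x^+=2.7041  v^+=2.9643  a^+=1.7677
step 2: x_pred=6.3179  r=-3.5079  x^+=3.3467  v^+=3.8239  a^+=1.0137
step 3: x_pred=7.4369  r=-2.7969  x^+=5.0679  v^+=4.1333  a^+=0.4125
step 4: x_pred=9.1807  r=-7.8807  x^+=2.5058  v^+=2.6836  a^+=-1.2816
step 5: x_pred=4.4769  r=-3.6669  x^+=1.3710  v^+=0.6092  a^+=-2.0698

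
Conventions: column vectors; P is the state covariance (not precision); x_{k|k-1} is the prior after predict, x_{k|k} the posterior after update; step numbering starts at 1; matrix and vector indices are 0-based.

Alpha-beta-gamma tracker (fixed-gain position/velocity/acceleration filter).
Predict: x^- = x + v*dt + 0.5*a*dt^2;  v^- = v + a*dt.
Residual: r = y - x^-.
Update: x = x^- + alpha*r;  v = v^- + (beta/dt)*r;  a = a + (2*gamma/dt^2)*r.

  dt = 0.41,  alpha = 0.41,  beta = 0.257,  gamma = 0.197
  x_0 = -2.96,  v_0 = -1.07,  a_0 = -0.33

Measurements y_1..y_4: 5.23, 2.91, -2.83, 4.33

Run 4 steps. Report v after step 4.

v_post = 4.6041

step 1: x_pred=-3.4264  r=8.6564  x^+=0.1227  v^+=4.2208  a^+=19.9593
step 2: x_pred=3.5308  r=-0.6208  x^+=3.2763  v^+=12.0150  a^+=18.5042
step 3: x_pred=9.7577  r=-12.5877  x^+=4.5967  v^+=11.7114  a^+=-10.9994
step 4: x_pred=8.4739  r=-4.1439  x^+=6.7749  v^+=4.6041  a^+=-20.7121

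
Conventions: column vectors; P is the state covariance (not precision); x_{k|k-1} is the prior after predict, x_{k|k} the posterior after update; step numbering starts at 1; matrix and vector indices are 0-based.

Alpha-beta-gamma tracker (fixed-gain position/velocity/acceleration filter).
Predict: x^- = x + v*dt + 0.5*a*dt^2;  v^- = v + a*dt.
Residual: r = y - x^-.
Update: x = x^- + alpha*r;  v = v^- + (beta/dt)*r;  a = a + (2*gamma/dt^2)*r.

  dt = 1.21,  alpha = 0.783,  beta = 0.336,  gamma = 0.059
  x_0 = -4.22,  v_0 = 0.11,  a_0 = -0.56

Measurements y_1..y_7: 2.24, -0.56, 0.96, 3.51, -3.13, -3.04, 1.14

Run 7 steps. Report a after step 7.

a_post = 0.0128

step 1: x_pred=-4.4968  r=6.7368  x^+=0.7781  v^+=1.3031  a^+=-0.0170
step 2: x_pred=2.3424  r=-2.9024  x^+=0.0698  v^+=0.4766  a^+=-0.2510
step 3: x_pred=0.4627  r=0.4973  x^+=0.8521  v^+=0.3110  a^+=-0.2109
step 4: x_pred=1.0740  r=2.4360  x^+=2.9814  v^+=0.7322  a^+=-0.0146
step 5: x_pred=3.8568  r=-6.9868  x^+=-1.6139  v^+=-1.2255  a^+=-0.5777
step 6: x_pred=-3.5196  r=0.4796  x^+=-3.1441  v^+=-1.7913  a^+=-0.5390
step 7: x_pred=-5.7061  r=6.8461  x^+=-0.3456  v^+=-0.5424  a^+=0.0128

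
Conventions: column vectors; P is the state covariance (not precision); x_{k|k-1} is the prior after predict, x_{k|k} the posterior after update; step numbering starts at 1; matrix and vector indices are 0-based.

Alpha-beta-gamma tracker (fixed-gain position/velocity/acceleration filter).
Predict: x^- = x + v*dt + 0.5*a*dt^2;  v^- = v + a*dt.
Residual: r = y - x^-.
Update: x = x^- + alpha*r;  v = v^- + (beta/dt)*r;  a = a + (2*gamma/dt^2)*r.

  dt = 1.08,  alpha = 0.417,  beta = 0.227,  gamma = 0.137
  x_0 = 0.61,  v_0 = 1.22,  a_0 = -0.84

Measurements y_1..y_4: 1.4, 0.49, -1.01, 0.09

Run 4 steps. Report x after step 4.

x_post = -2.0221

step 1: x_pred=1.4377  r=-0.0377  x^+=1.4220  v^+=0.3049  a^+=-0.8489
step 2: x_pred=1.2562  r=-0.7662  x^+=0.9367  v^+=-0.7729  a^+=-1.0288
step 3: x_pred=-0.4981  r=-0.5119  x^+=-0.7116  v^+=-1.9917  a^+=-1.1491
step 4: x_pred=-3.5327  r=3.6227  x^+=-2.0221  v^+=-2.4713  a^+=-0.2981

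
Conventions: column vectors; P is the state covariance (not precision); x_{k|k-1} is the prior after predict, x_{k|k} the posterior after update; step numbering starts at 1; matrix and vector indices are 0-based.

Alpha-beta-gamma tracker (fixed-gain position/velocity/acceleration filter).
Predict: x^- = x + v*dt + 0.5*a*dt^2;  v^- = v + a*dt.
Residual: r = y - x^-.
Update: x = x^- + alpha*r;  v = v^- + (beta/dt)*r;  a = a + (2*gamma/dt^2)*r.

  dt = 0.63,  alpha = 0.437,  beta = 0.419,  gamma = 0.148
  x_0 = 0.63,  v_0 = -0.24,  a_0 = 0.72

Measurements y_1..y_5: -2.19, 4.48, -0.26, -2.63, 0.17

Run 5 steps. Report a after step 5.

step 1: x_pred=0.6217  r=-2.8117  x^+=-0.6070  v^+=-1.6564  a^+=-1.3769
step 2: x_pred=-1.9238  r=6.4038  x^+=0.8747  v^+=1.7352  a^+=3.3989
step 3: x_pred=2.6424  r=-2.9024  x^+=1.3740  v^+=1.9462  a^+=1.2344
step 4: x_pred=2.8451  r=-5.4751  x^+=0.4525  v^+=-0.9175  a^+=-2.8488
step 5: x_pred=-0.6909  r=0.8609  x^+=-0.3147  v^+=-2.1397  a^+=-2.2068

a_post = -2.2068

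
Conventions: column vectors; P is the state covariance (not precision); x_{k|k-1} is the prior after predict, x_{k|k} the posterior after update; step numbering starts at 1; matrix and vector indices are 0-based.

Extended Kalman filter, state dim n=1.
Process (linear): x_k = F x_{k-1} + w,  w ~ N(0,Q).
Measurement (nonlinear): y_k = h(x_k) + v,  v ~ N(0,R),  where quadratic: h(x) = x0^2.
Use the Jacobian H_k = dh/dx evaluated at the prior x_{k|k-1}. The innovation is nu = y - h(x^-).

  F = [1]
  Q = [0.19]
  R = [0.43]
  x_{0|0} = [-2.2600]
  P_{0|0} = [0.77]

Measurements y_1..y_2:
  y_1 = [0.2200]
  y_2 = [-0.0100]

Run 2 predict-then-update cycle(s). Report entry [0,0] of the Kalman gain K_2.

step 1: x^-=[-2.2600]  P^-=[0.9600]  H_jac=[-4.5200]  S=[20.0432]  K=[-0.2165]  nu=[-4.8876]  x^+=[-1.2019]  P^+=[0.0206]
step 2: x^-=[-1.2019]  P^-=[0.2106]  H_jac=[-2.4037]  S=[1.6468]  K=[-0.3074]  nu=[-1.4545]  x^+=[-0.7548]  P^+=[0.0550]

K[0,0] = -0.3074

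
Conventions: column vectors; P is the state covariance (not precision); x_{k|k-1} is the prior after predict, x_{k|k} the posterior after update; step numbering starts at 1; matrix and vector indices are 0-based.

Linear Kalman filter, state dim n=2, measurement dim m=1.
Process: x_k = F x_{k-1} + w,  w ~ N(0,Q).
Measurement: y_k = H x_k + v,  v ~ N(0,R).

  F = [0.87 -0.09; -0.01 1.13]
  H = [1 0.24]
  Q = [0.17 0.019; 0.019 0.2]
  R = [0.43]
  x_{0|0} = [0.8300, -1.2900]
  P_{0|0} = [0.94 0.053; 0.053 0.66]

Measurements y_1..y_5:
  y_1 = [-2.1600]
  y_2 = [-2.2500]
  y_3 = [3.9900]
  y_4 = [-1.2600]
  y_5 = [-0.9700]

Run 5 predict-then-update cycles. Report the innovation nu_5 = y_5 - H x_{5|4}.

step 1: x^-=[0.8382, -1.4660]  P^-=[0.8785 -0.0041; -0.0041 1.0417]  S=[1.3665]  K=[0.6422; 0.1799]  nu=[-2.6464]  x^+=[-0.8612, -1.9421]  P^+=[0.3150 -0.1620; -0.1620 0.9974]
step 2: x^-=[-0.5744, -2.1860]  P^-=[0.4419 -0.2446; -0.2446 1.4773]  S=[0.8396]  K=[0.4564; 0.1310]  nu=[-1.1509]  x^+=[-1.0997, -2.3367]  P^+=[0.2670 -0.2948; -0.2948 1.4629]
step 3: x^-=[-0.7465, -2.6294]  P^-=[0.4301 -0.4222; -0.4222 2.0747]  S=[0.7770]  K=[0.4232; 0.0975]  nu=[5.3675]  x^+=[1.5249, -2.1061]  P^+=[0.2910 -0.4542; -0.4542 2.0673]
step 4: x^-=[1.5162, -2.3952]  P^-=[0.4781 -0.6407; -0.6407 2.8500]  S=[0.7647]  K=[0.4241; 0.0566]  nu=[-2.2014]  x^+=[0.5826, -2.5197]  P^+=[0.3406 -0.6591; -0.6591 2.8476]
step 5: x^-=[0.7336, -2.8531]  P^-=[0.5540 -0.9221; -0.9221 3.8510]  S=[0.7633]  K=[0.4359; 0.0028]  nu=[-1.0188]  x^+=[0.2894, -2.8560]  P^+=[0.4090 -0.9230; -0.9230 3.8510]

innov = [-1.0188]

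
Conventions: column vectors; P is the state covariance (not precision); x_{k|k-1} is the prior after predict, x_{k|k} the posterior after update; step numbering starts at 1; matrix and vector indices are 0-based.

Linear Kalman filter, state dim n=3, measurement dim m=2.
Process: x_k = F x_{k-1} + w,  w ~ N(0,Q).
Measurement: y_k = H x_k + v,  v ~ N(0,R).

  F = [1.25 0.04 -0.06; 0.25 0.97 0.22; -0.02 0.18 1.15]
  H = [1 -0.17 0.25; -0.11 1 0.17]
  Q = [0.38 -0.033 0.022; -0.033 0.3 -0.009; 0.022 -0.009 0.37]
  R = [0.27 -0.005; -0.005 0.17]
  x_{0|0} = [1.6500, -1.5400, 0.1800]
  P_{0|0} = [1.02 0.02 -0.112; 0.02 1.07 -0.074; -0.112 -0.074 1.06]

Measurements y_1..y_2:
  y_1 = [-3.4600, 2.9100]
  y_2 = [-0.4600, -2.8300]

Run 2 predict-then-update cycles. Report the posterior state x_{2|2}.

step 1: x^-=[1.9901, -1.0417, -0.1032]  P^-=[1.9984 0.3123 -0.2282; 0.3123 1.3876 0.3242; -0.2282 0.3242 1.7813]  S=[2.1720 -0.0277; -0.0277 1.6833]  K=[0.8700 0.0462; 0.0832 0.8380; 0.0796 0.3887]  nu=[-5.6014, 4.1882]  x^+=[-2.6894, 2.0021, 1.0792]  P^+=[0.3532 0.1102 -0.3993; 0.1102 0.1943 -0.2358; -0.3993 -0.2358 1.5149]
step 2: x^-=[-3.3464, 1.5072, 1.6553]  P^-=[1.0097 0.1075 -0.6480; 0.1075 0.4871 0.0239; -0.6480 0.0239 2.2999]  S=[1.0750 -0.0787; -0.0787 0.7445]  K=[0.7664 -0.0718; 0.0762 0.6519; -0.0241 0.6504]  nu=[2.7288, -4.9867]  x^+=[-0.8973, -1.5356, -1.6540]  P^+=[0.3659 0.1184 -0.5540; 0.1184 0.1723 -0.2872; -0.5540 -0.2872 1.9818]

x_post = [-0.8973, -1.5356, -1.6540]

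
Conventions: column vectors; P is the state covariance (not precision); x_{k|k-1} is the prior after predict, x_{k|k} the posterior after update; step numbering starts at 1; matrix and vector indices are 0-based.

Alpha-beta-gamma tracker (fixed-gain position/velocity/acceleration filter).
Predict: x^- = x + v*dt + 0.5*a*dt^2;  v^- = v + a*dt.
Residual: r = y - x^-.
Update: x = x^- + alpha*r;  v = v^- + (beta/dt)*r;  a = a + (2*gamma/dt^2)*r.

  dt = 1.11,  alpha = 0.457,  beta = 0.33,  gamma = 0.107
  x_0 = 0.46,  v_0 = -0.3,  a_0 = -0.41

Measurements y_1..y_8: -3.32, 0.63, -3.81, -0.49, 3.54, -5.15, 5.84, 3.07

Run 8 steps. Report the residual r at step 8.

step 1: x_pred=-0.1256  r=-3.1944  x^+=-1.5854  v^+=-1.7048  a^+=-0.9648
step 2: x_pred=-4.0721  r=4.7021  x^+=-1.9233  v^+=-1.3778  a^+=-0.1481
step 3: x_pred=-3.5439  r=-0.2661  x^+=-3.6655  v^+=-1.6214  a^+=-0.1943
step 4: x_pred=-5.5849  r=5.0949  x^+=-3.2566  v^+=-0.3224  a^+=0.6906
step 5: x_pred=-3.1890  r=6.7290  x^+=-0.1138  v^+=2.4447  a^+=1.8593
step 6: x_pred=3.7452  r=-8.8952  x^+=-0.3199  v^+=1.8640  a^+=0.3143
step 7: x_pred=1.9428  r=3.8972  x^+=3.7238  v^+=3.3715  a^+=0.9912
step 8: x_pred=8.0769  r=-5.0069  x^+=5.7887  v^+=2.9833  a^+=0.1216

resid = -5.0069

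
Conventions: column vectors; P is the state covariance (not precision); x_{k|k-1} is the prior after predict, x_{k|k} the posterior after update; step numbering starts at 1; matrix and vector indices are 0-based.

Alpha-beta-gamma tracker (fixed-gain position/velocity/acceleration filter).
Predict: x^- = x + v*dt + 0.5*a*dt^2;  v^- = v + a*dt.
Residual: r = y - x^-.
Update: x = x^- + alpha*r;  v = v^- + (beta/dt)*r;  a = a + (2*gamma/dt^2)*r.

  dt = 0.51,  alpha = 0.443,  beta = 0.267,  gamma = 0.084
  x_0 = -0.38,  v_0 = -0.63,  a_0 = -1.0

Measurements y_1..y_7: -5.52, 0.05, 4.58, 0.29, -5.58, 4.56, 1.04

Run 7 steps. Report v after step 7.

v_post = 2.8922

step 1: x_pred=-0.8314  r=-4.6886  x^+=-2.9084  v^+=-3.5946  a^+=-4.0284
step 2: x_pred=-5.2656  r=5.3156  x^+=-2.9108  v^+=-2.8663  a^+=-0.5951
step 3: x_pred=-4.4500  r=9.0300  x^+=-0.4497  v^+=1.5577  a^+=5.2374
step 4: x_pred=1.0259  r=-0.7359  x^+=0.6999  v^+=3.8436  a^+=4.7622
step 5: x_pred=3.2794  r=-8.8594  x^+=-0.6453  v^+=1.6341  a^+=-0.9602
step 6: x_pred=0.0632  r=4.4968  x^+=2.0553  v^+=3.4986  a^+=1.9443
step 7: x_pred=4.0924  r=-3.0524  x^+=2.7402  v^+=2.8922  a^+=-0.0273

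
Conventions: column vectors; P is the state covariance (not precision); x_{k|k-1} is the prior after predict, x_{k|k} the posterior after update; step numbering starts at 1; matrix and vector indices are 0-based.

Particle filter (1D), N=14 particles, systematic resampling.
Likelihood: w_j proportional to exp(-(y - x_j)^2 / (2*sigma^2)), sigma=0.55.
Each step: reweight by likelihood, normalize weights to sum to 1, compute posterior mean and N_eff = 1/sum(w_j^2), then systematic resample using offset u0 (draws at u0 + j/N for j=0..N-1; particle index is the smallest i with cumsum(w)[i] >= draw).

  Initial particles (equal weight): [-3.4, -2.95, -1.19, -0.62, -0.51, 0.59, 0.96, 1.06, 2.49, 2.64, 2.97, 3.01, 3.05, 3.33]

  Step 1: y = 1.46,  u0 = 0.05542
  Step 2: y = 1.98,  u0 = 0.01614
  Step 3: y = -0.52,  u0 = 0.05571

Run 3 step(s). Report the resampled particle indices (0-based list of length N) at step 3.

step 1: w=[0.0000, 0.0000, 0.0000, 0.0004, 0.0008, 0.1395, 0.3225, 0.3742, 0.0844, 0.0488, 0.0113, 0.0092, 0.0075, 0.0015]  mean=1.2158  Neff=3.6596  idx=[5, 5, 6, 6, 6, 6, 7, 7, 7, 7, 7, 8, 8, 11]
step 2: w=[0.0117, 0.0117, 0.0511, 0.0511, 0.0511, 0.0511, 0.0704, 0.0704, 0.0704, 0.0704, 0.0704, 0.1855, 0.1855, 0.0494]  mean=1.6554  Neff=9.3687  idx=[1, 3, 4, 6, 7, 8, 9, 10, 11, 11, 11, 12, 12, 12]
step 3: w=[0.4929, 0.1011, 0.1011, 0.0610, 0.0610, 0.0610, 0.0610, 0.0610, 0.0000, 0.0000, 0.0000, 0.0000, 0.0000, 0.0000]  mean=0.8081  Neff=3.5466  idx=[0, 0, 0, 0, 0, 0, 0, 1, 2, 3, 4, 5, 6, 7]

resampled_idx = [0, 0, 0, 0, 0, 0, 0, 1, 2, 3, 4, 5, 6, 7]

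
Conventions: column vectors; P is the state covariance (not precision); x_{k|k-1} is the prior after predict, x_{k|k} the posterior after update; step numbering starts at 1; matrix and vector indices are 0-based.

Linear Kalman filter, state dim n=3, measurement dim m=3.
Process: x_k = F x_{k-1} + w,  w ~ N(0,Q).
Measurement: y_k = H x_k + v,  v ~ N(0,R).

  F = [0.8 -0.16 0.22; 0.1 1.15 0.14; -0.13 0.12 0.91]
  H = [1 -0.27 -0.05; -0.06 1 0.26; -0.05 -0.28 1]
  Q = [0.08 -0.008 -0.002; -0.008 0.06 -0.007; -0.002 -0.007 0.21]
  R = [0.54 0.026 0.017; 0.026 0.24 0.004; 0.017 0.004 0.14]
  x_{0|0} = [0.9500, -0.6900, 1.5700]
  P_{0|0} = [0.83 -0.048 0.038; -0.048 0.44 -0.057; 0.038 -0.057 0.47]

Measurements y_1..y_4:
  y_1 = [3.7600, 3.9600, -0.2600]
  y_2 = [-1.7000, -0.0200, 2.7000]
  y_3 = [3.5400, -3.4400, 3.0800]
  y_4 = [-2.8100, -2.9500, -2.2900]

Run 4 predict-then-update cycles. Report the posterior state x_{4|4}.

step 1: x^-=[1.2158, -0.4787, 1.2224]  P^-=[0.6749 -0.0595 0.0251; -0.0595 0.6311 0.0516; 0.0251 0.0516 0.5996]  S=[1.2934 -0.2528 0.0288; -0.2528 0.9472 0.0332; 0.0288 0.0332 0.7577]  K=[0.5426 0.0465 -0.0121; -0.0428 0.6794 -0.1893; 0.0061 0.1924 0.7620]  nu=[2.4761, 4.1938, -1.5556]  x^+=[2.7732, 2.5592, 0.8589]  P^+=[0.3051 0.0350 0.0328; 0.0350 0.1577 0.0214; 0.0328 0.0214 0.1152]
step 2: x^-=[1.9980, 3.3406, 0.7282]  P^-=[0.2859 0.0319 0.0108; 0.0319 0.2898 0.0458; 0.0108 0.0458 0.3086]  S=[0.8308 -0.0437 -0.0003; -0.0437 0.5713 0.0446; -0.0003 0.0446 0.4462]  K=[0.3363 0.0590 -0.0336; -0.0306 0.5330 -0.1360; -0.0115 0.1683 0.6449]  nu=[-2.7596, -3.4301, 3.0071]  x^+=[0.7664, 1.1878, 2.1218]  P^+=[0.1914 0.0293 0.0190; 0.0293 0.1235 0.0186; 0.0190 0.0186 0.0969]
step 3: x^-=[0.8898, 1.7397, 1.9737]  P^-=[0.2082 0.0209 0.0096; 0.0209 0.2404 0.0370; 0.0096 0.0370 0.2939]  S=[0.7552 -0.0359 0.0047; -0.0359 0.5175 0.0467; 0.0047 0.0467 0.4322]  K=[0.2697 0.0419 -0.0228; -0.0367 0.4895 -0.1249; -0.0163 0.1595 0.6379]  nu=[3.2186, -5.6394, 1.6379]  x^+=[1.4845, -1.3434, 2.0668]  P^+=[0.1531 0.0222 0.0154; 0.0222 0.1130 0.0166; 0.0154 0.0166 0.0951]
step 4: x^-=[1.8572, -1.1071, 1.5266]  P^-=[0.1841 0.0123 0.0103; 0.0123 0.2238 0.0345; 0.0103 0.0345 0.2922]  S=[0.7344 -0.0382 0.0084; -0.0382 0.5003 0.0487; 0.0084 0.0487 0.4303]  K=[0.2470 0.0280 -0.0133; -0.0420 0.4721 -0.1196; -0.0176 0.1561 0.6383]  nu=[-4.8898, -2.1284, -4.0337]  x^+=[0.6434, -1.4245, -1.2940]  P^+=[0.1394 0.0177 0.0144; 0.0177 0.1087 0.0158; 0.0144 0.0158 0.0948]

x_post = [0.6434, -1.4245, -1.2940]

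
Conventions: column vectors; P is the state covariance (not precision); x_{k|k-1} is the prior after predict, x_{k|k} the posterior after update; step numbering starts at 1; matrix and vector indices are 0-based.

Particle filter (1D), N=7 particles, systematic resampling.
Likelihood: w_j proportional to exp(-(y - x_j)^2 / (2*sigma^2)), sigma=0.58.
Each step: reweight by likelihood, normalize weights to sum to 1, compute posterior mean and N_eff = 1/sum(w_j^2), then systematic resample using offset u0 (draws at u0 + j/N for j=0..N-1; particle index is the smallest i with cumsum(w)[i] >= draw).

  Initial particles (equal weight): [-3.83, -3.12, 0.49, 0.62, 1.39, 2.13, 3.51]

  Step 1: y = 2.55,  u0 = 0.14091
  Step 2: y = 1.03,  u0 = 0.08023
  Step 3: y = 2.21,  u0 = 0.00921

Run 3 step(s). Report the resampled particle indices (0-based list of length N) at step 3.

resampled_idx = [0, 1, 2, 3, 4, 5, 6]

step 1: w=[0.0000, 0.0000, 0.0016, 0.0034, 0.1162, 0.6606, 0.2182]  mean=2.3375  Neff=2.0098  idx=[5, 5, 5, 5, 5, 6, 6]
step 2: w=[0.1999, 0.1999, 0.1999, 0.1999, 0.1999, 0.0001, 0.0001]  mean=2.1304  Neff=5.0026  idx=[0, 1, 1, 2, 3, 3, 4]
step 3: w=[0.1429, 0.1429, 0.1429, 0.1429, 0.1429, 0.1429, 0.1429]  mean=2.1300  Neff=7.0000  idx=[0, 1, 2, 3, 4, 5, 6]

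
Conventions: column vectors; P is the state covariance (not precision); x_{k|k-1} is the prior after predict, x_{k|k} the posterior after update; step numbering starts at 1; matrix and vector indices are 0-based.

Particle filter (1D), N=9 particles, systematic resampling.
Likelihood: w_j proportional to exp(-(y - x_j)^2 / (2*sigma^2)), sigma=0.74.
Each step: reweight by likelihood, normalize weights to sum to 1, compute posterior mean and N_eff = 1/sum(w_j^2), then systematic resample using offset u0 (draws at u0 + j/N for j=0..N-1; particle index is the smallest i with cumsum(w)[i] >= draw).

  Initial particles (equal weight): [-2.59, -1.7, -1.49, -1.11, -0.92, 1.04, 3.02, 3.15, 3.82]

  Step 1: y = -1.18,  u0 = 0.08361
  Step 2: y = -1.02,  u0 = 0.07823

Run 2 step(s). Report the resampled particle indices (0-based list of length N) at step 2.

step 1: w=[0.0428, 0.2052, 0.2406, 0.2615, 0.2470, 0.0029, 0.0000, 0.0000, 0.0000]  mean=-1.3326  Neff=4.3247  idx=[1, 1, 2, 2, 3, 3, 4, 4, 4]
step 2: w=[0.0829, 0.0829, 0.1034, 0.1034, 0.1256, 0.1256, 0.1254, 0.1254, 0.1254]  mean=-1.2150  Neff=8.7838  idx=[0, 2, 3, 4, 5, 6, 6, 7, 8]

resampled_idx = [0, 2, 3, 4, 5, 6, 6, 7, 8]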